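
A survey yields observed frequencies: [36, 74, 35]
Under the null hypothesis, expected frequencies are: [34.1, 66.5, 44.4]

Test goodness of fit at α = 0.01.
Chi-square goodness of fit test:
H₀: observed counts match expected distribution
H₁: observed counts differ from expected distribution
df = k - 1 = 2
χ² = Σ(O - E)²/E
   = (36 - 34.1)²/34.1 + (74 - 66.5)²/66.5 + (35 - 44.4)²/44.4
   = 0.106 + 0.846 + 1.990
   = 2.94
p-value = 0.2297

Since p-value > α = 0.01, we fail to reject H₀.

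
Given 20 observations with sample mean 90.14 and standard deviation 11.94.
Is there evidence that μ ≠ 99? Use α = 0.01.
One-sample t-test:
H₀: μ = 99
H₁: μ ≠ 99
df = n - 1 = 19
t = (x̄ - μ₀) / (s/√n) = (90.14 - 99) / (11.94/√20) = -3.319
p-value = 0.0036

Since p-value < α = 0.01, we reject H₀.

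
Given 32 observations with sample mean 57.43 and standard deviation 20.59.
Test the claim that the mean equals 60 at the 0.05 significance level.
One-sample t-test:
H₀: μ = 60
H₁: μ ≠ 60
df = n - 1 = 31
t = (x̄ - μ₀) / (s/√n) = (57.43 - 60) / (20.59/√32) = -0.706
p-value = 0.4854

Since p-value > α = 0.05, we fail to reject H₀.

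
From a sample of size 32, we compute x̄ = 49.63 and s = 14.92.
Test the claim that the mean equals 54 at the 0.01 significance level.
One-sample t-test:
H₀: μ = 54
H₁: μ ≠ 54
df = n - 1 = 31
t = (x̄ - μ₀) / (s/√n) = (49.63 - 54) / (14.92/√32) = -1.657
p-value = 0.1076

Since p-value > α = 0.01, we fail to reject H₀.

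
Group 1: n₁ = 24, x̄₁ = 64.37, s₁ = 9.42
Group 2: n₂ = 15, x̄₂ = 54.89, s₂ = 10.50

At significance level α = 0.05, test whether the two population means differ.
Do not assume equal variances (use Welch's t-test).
Welch's two-sample t-test:
H₀: μ₁ = μ₂
H₁: μ₁ ≠ μ₂
s₁²/n₁ = 9.42²/24 = 3.6974,  s₂²/n₂ = 10.50²/15 = 7.3500
SE = √(s₁²/n₁ + s₂²/n₂) = √(3.6974 + 7.3500) = 3.3238
df (Welch-Satterthwaite) = (s₁²/n₁ + s₂²/n₂)² / [(s₁²/n₁)²/(n₁-1) + (s₂²/n₂)²/(n₂-1)] ≈ 27.41
t = (x̄₁ - x̄₂) / SE = (64.37 - 54.89) / 3.3238 = 9.48 / 3.3238 = 2.852
p-value = 0.0082

Since p-value < α = 0.05, we reject H₀.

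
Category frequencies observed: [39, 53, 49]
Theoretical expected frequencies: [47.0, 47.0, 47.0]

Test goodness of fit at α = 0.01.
Chi-square goodness of fit test:
H₀: observed counts match expected distribution
H₁: observed counts differ from expected distribution
df = k - 1 = 2
χ² = Σ(O - E)²/E
   = (39 - 47.0)²/47.0 + (53 - 47.0)²/47.0 + (49 - 47.0)²/47.0
   = 1.362 + 0.766 + 0.085
   = 2.21
p-value = 0.3308

Since p-value > α = 0.01, we fail to reject H₀.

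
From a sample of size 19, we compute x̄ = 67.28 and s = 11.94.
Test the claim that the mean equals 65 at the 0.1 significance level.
One-sample t-test:
H₀: μ = 65
H₁: μ ≠ 65
df = n - 1 = 18
t = (x̄ - μ₀) / (s/√n) = (67.28 - 65) / (11.94/√19) = 0.832
p-value = 0.4161

Since p-value > α = 0.1, we fail to reject H₀.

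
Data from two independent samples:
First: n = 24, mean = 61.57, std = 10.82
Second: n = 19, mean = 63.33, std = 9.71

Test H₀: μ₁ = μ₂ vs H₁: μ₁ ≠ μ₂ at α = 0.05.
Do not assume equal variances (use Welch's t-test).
Welch's two-sample t-test:
H₀: μ₁ = μ₂
H₁: μ₁ ≠ μ₂
s₁²/n₁ = 10.82²/24 = 4.8780,  s₂²/n₂ = 9.71²/19 = 4.9623
SE = √(s₁²/n₁ + s₂²/n₂) = √(4.8780 + 4.9623) = 3.1369
df (Welch-Satterthwaite) = (s₁²/n₁ + s₂²/n₂)² / [(s₁²/n₁)²/(n₁-1) + (s₂²/n₂)²/(n₂-1)] ≈ 40.30
t = (x̄₁ - x̄₂) / SE = (61.57 - 63.33) / 3.1369 = -1.76 / 3.1369 = -0.561
p-value = 0.5779

Since p-value > α = 0.05, we fail to reject H₀.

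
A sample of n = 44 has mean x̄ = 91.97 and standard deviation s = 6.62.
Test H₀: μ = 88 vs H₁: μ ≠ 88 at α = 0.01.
One-sample t-test:
H₀: μ = 88
H₁: μ ≠ 88
df = n - 1 = 43
t = (x̄ - μ₀) / (s/√n) = (91.97 - 88) / (6.62/√44) = 3.978
p-value = 0.0003

Since p-value < α = 0.01, we reject H₀.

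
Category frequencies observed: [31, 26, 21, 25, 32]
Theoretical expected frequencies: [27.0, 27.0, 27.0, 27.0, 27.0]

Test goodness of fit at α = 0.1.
Chi-square goodness of fit test:
H₀: observed counts match expected distribution
H₁: observed counts differ from expected distribution
df = k - 1 = 4
χ² = Σ(O - E)²/E
   = (31 - 27.0)²/27.0 + (26 - 27.0)²/27.0 + (21 - 27.0)²/27.0 + (25 - 27.0)²/27.0 + (32 - 27.0)²/27.0
   = 0.593 + 0.037 + 1.333 + 0.148 + 0.926
   = 3.04
p-value = 0.5516

Since p-value > α = 0.1, we fail to reject H₀.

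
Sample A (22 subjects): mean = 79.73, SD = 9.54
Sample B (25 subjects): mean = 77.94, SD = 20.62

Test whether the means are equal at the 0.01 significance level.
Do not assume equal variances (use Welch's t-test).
Welch's two-sample t-test:
H₀: μ₁ = μ₂
H₁: μ₁ ≠ μ₂
s₁²/n₁ = 9.54²/22 = 4.1369,  s₂²/n₂ = 20.62²/25 = 17.0074
SE = √(s₁²/n₁ + s₂²/n₂) = √(4.1369 + 17.0074) = 4.5983
df (Welch-Satterthwaite) = (s₁²/n₁ + s₂²/n₂)² / [(s₁²/n₁)²/(n₁-1) + (s₂²/n₂)²/(n₂-1)] ≈ 34.75
t = (x̄₁ - x̄₂) / SE = (79.73 - 77.94) / 4.5983 = 1.79 / 4.5983 = 0.389
p-value = 0.6994

Since p-value > α = 0.01, we fail to reject H₀.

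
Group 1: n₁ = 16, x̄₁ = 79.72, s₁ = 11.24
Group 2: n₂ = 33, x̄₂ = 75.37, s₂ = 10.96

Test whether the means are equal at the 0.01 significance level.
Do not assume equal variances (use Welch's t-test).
Welch's two-sample t-test:
H₀: μ₁ = μ₂
H₁: μ₁ ≠ μ₂
s₁²/n₁ = 11.24²/16 = 7.8961,  s₂²/n₂ = 10.96²/33 = 3.6400
SE = √(s₁²/n₁ + s₂²/n₂) = √(7.8961 + 3.6400) = 3.3965
df (Welch-Satterthwaite) = (s₁²/n₁ + s₂²/n₂)² / [(s₁²/n₁)²/(n₁-1) + (s₂²/n₂)²/(n₂-1)] ≈ 29.12
t = (x̄₁ - x̄₂) / SE = (79.72 - 75.37) / 3.3965 = 4.35 / 3.3965 = 1.281
p-value = 0.2104

Since p-value > α = 0.01, we fail to reject H₀.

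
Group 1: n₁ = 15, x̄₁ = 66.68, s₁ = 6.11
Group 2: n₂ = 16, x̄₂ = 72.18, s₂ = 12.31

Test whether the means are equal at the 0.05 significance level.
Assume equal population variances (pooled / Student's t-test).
Student's two-sample t-test (equal variances):
H₀: μ₁ = μ₂
H₁: μ₁ ≠ μ₂
df = n₁ + n₂ - 2 = 29
Pooled variance s_p² = [(n₁-1)s₁² + (n₂-1)s₂²] / (n₁ + n₂ - 2) = [(14)(6.11²) + (15)(12.31²)] / 29 = 96.4031
SE = √(s_p²(1/n₁ + 1/n₂)) = √(96.4031 × (1/15 + 1/16)) = 3.5287
t = (x̄₁ - x̄₂) / SE = (66.68 - 72.18) / 3.5287 = -5.50 / 3.5287 = -1.559
p-value = 0.1299

Since p-value > α = 0.05, we fail to reject H₀.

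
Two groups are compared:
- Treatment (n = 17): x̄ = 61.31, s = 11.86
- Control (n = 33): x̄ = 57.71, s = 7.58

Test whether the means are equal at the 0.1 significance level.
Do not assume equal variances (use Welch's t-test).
Welch's two-sample t-test:
H₀: μ₁ = μ₂
H₁: μ₁ ≠ μ₂
s₁²/n₁ = 11.86²/17 = 8.2741,  s₂²/n₂ = 7.58²/33 = 1.7411
SE = √(s₁²/n₁ + s₂²/n₂) = √(8.2741 + 1.7411) = 3.1647
df (Welch-Satterthwaite) = (s₁²/n₁ + s₂²/n₂)² / [(s₁²/n₁)²/(n₁-1) + (s₂²/n₂)²/(n₂-1)] ≈ 22.93
t = (x̄₁ - x̄₂) / SE = (61.31 - 57.71) / 3.1647 = 3.60 / 3.1647 = 1.138
p-value = 0.2671

Since p-value > α = 0.1, we fail to reject H₀.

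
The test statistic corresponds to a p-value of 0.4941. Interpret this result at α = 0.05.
Since p = 0.4941 > α = 0.05, fail to reject H₀.
There is insufficient evidence to reject the null hypothesis; the result is not statistically significant at the 0.05 level.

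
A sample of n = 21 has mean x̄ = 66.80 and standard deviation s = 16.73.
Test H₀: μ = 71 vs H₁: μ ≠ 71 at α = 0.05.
One-sample t-test:
H₀: μ = 71
H₁: μ ≠ 71
df = n - 1 = 20
t = (x̄ - μ₀) / (s/√n) = (66.80 - 71) / (16.73/√21) = -1.150
p-value = 0.2635

Since p-value > α = 0.05, we fail to reject H₀.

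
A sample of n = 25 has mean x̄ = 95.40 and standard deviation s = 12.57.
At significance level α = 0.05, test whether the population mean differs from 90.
One-sample t-test:
H₀: μ = 90
H₁: μ ≠ 90
df = n - 1 = 24
t = (x̄ - μ₀) / (s/√n) = (95.40 - 90) / (12.57/√25) = 2.148
p-value = 0.0420

Since p-value < α = 0.05, we reject H₀.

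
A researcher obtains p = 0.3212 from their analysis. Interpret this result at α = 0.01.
Since p = 0.3212 > α = 0.01, fail to reject H₀.
There is insufficient evidence to reject the null hypothesis; the result is not statistically significant at the 0.01 level.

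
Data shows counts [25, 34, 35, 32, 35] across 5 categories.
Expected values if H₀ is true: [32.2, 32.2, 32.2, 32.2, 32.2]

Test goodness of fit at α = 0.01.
Chi-square goodness of fit test:
H₀: observed counts match expected distribution
H₁: observed counts differ from expected distribution
df = k - 1 = 4
χ² = Σ(O - E)²/E
   = (25 - 32.2)²/32.2 + (34 - 32.2)²/32.2 + (35 - 32.2)²/32.2 + (32 - 32.2)²/32.2 + (35 - 32.2)²/32.2
   = 1.610 + 0.101 + 0.243 + 0.001 + 0.243
   = 2.20
p-value = 0.6993

Since p-value > α = 0.01, we fail to reject H₀.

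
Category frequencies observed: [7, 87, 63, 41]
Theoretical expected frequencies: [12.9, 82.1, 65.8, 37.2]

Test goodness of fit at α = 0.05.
Chi-square goodness of fit test:
H₀: observed counts match expected distribution
H₁: observed counts differ from expected distribution
df = k - 1 = 3
χ² = Σ(O - E)²/E
   = (7 - 12.9)²/12.9 + (87 - 82.1)²/82.1 + (63 - 65.8)²/65.8 + (41 - 37.2)²/37.2
   = 2.698 + 0.292 + 0.119 + 0.388
   = 3.50
p-value = 0.3210

Since p-value > α = 0.05, we fail to reject H₀.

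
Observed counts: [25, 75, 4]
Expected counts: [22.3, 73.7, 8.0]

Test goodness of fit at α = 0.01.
Chi-square goodness of fit test:
H₀: observed counts match expected distribution
H₁: observed counts differ from expected distribution
df = k - 1 = 2
χ² = Σ(O - E)²/E
   = (25 - 22.3)²/22.3 + (75 - 73.7)²/73.7 + (4 - 8.0)²/8.0
   = 0.327 + 0.023 + 2.000
   = 2.35
p-value = 0.3088

Since p-value > α = 0.01, we fail to reject H₀.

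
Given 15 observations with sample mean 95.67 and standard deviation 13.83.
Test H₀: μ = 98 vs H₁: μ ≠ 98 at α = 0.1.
One-sample t-test:
H₀: μ = 98
H₁: μ ≠ 98
df = n - 1 = 14
t = (x̄ - μ₀) / (s/√n) = (95.67 - 98) / (13.83/√15) = -0.652
p-value = 0.5246

Since p-value > α = 0.1, we fail to reject H₀.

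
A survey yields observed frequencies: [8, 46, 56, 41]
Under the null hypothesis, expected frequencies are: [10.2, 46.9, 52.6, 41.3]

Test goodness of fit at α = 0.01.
Chi-square goodness of fit test:
H₀: observed counts match expected distribution
H₁: observed counts differ from expected distribution
df = k - 1 = 3
χ² = Σ(O - E)²/E
   = (8 - 10.2)²/10.2 + (46 - 46.9)²/46.9 + (56 - 52.6)²/52.6 + (41 - 41.3)²/41.3
   = 0.475 + 0.017 + 0.220 + 0.002
   = 0.71
p-value = 0.8700

Since p-value > α = 0.01, we fail to reject H₀.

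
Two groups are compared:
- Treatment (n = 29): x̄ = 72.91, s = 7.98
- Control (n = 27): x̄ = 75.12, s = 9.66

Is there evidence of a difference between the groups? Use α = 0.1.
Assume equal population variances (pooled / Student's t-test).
Student's two-sample t-test (equal variances):
H₀: μ₁ = μ₂
H₁: μ₁ ≠ μ₂
df = n₁ + n₂ - 2 = 54
Pooled variance s_p² = [(n₁-1)s₁² + (n₂-1)s₂²] / (n₁ + n₂ - 2) = [(28)(7.98²) + (26)(9.66²)] / 54 = 77.9492
SE = √(s_p²(1/n₁ + 1/n₂)) = √(77.9492 × (1/29 + 1/27)) = 2.3611
t = (x̄₁ - x̄₂) / SE = (72.91 - 75.12) / 2.3611 = -2.21 / 2.3611 = -0.936
p-value = 0.3534

Since p-value > α = 0.1, we fail to reject H₀.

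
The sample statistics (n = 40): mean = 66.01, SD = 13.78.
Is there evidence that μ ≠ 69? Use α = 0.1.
One-sample t-test:
H₀: μ = 69
H₁: μ ≠ 69
df = n - 1 = 39
t = (x̄ - μ₀) / (s/√n) = (66.01 - 69) / (13.78/√40) = -1.372
p-value = 0.1778

Since p-value > α = 0.1, we fail to reject H₀.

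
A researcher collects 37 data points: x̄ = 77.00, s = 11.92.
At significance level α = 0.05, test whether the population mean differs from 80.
One-sample t-test:
H₀: μ = 80
H₁: μ ≠ 80
df = n - 1 = 36
t = (x̄ - μ₀) / (s/√n) = (77.00 - 80) / (11.92/√37) = -1.531
p-value = 0.1345

Since p-value > α = 0.05, we fail to reject H₀.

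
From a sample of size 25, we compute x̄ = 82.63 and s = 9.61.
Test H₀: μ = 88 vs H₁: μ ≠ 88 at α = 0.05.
One-sample t-test:
H₀: μ = 88
H₁: μ ≠ 88
df = n - 1 = 24
t = (x̄ - μ₀) / (s/√n) = (82.63 - 88) / (9.61/√25) = -2.794
p-value = 0.0101

Since p-value < α = 0.05, we reject H₀.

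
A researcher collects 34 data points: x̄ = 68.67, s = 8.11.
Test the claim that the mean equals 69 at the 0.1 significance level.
One-sample t-test:
H₀: μ = 69
H₁: μ ≠ 69
df = n - 1 = 33
t = (x̄ - μ₀) / (s/√n) = (68.67 - 69) / (8.11/√34) = -0.237
p-value = 0.8139

Since p-value > α = 0.1, we fail to reject H₀.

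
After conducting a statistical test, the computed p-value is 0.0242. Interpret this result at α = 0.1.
Since p = 0.0242 < α = 0.1, reject H₀.
There is sufficient evidence to reject the null hypothesis; the result is statistically significant at the 0.1 level.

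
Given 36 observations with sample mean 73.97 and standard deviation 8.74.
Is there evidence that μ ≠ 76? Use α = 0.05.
One-sample t-test:
H₀: μ = 76
H₁: μ ≠ 76
df = n - 1 = 35
t = (x̄ - μ₀) / (s/√n) = (73.97 - 76) / (8.74/√36) = -1.394
p-value = 0.1722

Since p-value > α = 0.05, we fail to reject H₀.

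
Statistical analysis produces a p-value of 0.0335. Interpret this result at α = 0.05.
Since p = 0.0335 < α = 0.05, reject H₀.
There is sufficient evidence to reject the null hypothesis; the result is statistically significant at the 0.05 level.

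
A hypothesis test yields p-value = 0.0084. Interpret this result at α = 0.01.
Since p = 0.0084 < α = 0.01, reject H₀.
There is sufficient evidence to reject the null hypothesis; the result is statistically significant at the 0.01 level.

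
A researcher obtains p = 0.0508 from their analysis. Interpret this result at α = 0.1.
Since p = 0.0508 < α = 0.1, reject H₀.
There is sufficient evidence to reject the null hypothesis; the result is statistically significant at the 0.1 level.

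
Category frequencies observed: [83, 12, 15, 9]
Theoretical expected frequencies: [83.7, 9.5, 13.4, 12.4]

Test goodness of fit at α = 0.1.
Chi-square goodness of fit test:
H₀: observed counts match expected distribution
H₁: observed counts differ from expected distribution
df = k - 1 = 3
χ² = Σ(O - E)²/E
   = (83 - 83.7)²/83.7 + (12 - 9.5)²/9.5 + (15 - 13.4)²/13.4 + (9 - 12.4)²/12.4
   = 0.006 + 0.658 + 0.191 + 0.932
   = 1.79
p-value = 0.6178

Since p-value > α = 0.1, we fail to reject H₀.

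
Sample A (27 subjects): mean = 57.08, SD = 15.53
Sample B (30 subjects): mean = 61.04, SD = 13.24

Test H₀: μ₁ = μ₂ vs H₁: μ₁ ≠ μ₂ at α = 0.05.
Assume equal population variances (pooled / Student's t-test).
Student's two-sample t-test (equal variances):
H₀: μ₁ = μ₂
H₁: μ₁ ≠ μ₂
df = n₁ + n₂ - 2 = 55
Pooled variance s_p² = [(n₁-1)s₁² + (n₂-1)s₂²] / (n₁ + n₂ - 2) = [(26)(15.53²) + (29)(13.24²)] / 55 = 206.4424
SE = √(s_p²(1/n₁ + 1/n₂)) = √(206.4424 × (1/27 + 1/30)) = 3.8115
t = (x̄₁ - x̄₂) / SE = (57.08 - 61.04) / 3.8115 = -3.96 / 3.8115 = -1.039
p-value = 0.3034

Since p-value > α = 0.05, we fail to reject H₀.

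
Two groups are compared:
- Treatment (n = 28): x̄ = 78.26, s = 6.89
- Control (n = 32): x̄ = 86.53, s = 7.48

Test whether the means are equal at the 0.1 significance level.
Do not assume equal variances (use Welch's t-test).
Welch's two-sample t-test:
H₀: μ₁ = μ₂
H₁: μ₁ ≠ μ₂
s₁²/n₁ = 6.89²/28 = 1.6954,  s₂²/n₂ = 7.48²/32 = 1.7485
SE = √(s₁²/n₁ + s₂²/n₂) = √(1.6954 + 1.7485) = 1.8558
df (Welch-Satterthwaite) = (s₁²/n₁ + s₂²/n₂)² / [(s₁²/n₁)²/(n₁-1) + (s₂²/n₂)²/(n₂-1)] ≈ 57.83
t = (x̄₁ - x̄₂) / SE = (78.26 - 86.53) / 1.8558 = -8.27 / 1.8558 = -4.456
p-value < 0.0001

Since p-value < α = 0.1, we reject H₀.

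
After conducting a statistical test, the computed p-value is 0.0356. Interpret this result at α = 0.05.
Since p = 0.0356 < α = 0.05, reject H₀.
There is sufficient evidence to reject the null hypothesis; the result is statistically significant at the 0.05 level.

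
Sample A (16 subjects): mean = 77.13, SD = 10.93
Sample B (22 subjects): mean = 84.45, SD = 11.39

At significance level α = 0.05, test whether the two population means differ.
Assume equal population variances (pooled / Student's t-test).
Student's two-sample t-test (equal variances):
H₀: μ₁ = μ₂
H₁: μ₁ ≠ μ₂
df = n₁ + n₂ - 2 = 36
Pooled variance s_p² = [(n₁-1)s₁² + (n₂-1)s₂²] / (n₁ + n₂ - 2) = [(15)(10.93²) + (21)(11.39²)] / 36 = 125.4541
SE = √(s_p²(1/n₁ + 1/n₂)) = √(125.4541 × (1/16 + 1/22)) = 3.6801
t = (x̄₁ - x̄₂) / SE = (77.13 - 84.45) / 3.6801 = -7.32 / 3.6801 = -1.989
p-value = 0.0543

Since p-value > α = 0.05, we fail to reject H₀.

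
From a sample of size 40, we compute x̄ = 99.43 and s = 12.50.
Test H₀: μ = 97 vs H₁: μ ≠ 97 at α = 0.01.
One-sample t-test:
H₀: μ = 97
H₁: μ ≠ 97
df = n - 1 = 39
t = (x̄ - μ₀) / (s/√n) = (99.43 - 97) / (12.50/√40) = 1.229
p-value = 0.2263

Since p-value > α = 0.01, we fail to reject H₀.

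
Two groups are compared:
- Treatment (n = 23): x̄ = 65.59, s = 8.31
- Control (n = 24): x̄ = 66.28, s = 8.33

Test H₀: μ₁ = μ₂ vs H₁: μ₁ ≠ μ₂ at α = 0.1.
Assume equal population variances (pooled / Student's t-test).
Student's two-sample t-test (equal variances):
H₀: μ₁ = μ₂
H₁: μ₁ ≠ μ₂
df = n₁ + n₂ - 2 = 45
Pooled variance s_p² = [(n₁-1)s₁² + (n₂-1)s₂²] / (n₁ + n₂ - 2) = [(22)(8.31²) + (23)(8.33²)] / 45 = 69.2262
SE = √(s_p²(1/n₁ + 1/n₂)) = √(69.2262 × (1/23 + 1/24)) = 2.4278
t = (x̄₁ - x̄₂) / SE = (65.59 - 66.28) / 2.4278 = -0.69 / 2.4278 = -0.284
p-value = 0.7776

Since p-value > α = 0.1, we fail to reject H₀.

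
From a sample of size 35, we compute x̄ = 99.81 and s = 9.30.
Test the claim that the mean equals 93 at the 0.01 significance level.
One-sample t-test:
H₀: μ = 93
H₁: μ ≠ 93
df = n - 1 = 34
t = (x̄ - μ₀) / (s/√n) = (99.81 - 93) / (9.30/√35) = 4.332
p-value = 0.0001

Since p-value < α = 0.01, we reject H₀.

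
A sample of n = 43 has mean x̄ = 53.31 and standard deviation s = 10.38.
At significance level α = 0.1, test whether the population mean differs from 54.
One-sample t-test:
H₀: μ = 54
H₁: μ ≠ 54
df = n - 1 = 42
t = (x̄ - μ₀) / (s/√n) = (53.31 - 54) / (10.38/√43) = -0.436
p-value = 0.6651

Since p-value > α = 0.1, we fail to reject H₀.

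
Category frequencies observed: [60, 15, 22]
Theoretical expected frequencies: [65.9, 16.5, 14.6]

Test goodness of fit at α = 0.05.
Chi-square goodness of fit test:
H₀: observed counts match expected distribution
H₁: observed counts differ from expected distribution
df = k - 1 = 2
χ² = Σ(O - E)²/E
   = (60 - 65.9)²/65.9 + (15 - 16.5)²/16.5 + (22 - 14.6)²/14.6
   = 0.528 + 0.136 + 3.751
   = 4.42
p-value = 0.1100

Since p-value > α = 0.05, we fail to reject H₀.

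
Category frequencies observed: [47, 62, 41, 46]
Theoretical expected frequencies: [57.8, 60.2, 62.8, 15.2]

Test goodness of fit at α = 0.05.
Chi-square goodness of fit test:
H₀: observed counts match expected distribution
H₁: observed counts differ from expected distribution
df = k - 1 = 3
χ² = Σ(O - E)²/E
   = (47 - 57.8)²/57.8 + (62 - 60.2)²/60.2 + (41 - 62.8)²/62.8 + (46 - 15.2)²/15.2
   = 2.018 + 0.054 + 7.568 + 62.411
   = 72.05
p-value < 0.0001

Since p-value < α = 0.05, we reject H₀.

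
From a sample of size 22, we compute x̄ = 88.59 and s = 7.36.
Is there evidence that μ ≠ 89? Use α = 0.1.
One-sample t-test:
H₀: μ = 89
H₁: μ ≠ 89
df = n - 1 = 21
t = (x̄ - μ₀) / (s/√n) = (88.59 - 89) / (7.36/√22) = -0.261
p-value = 0.7964

Since p-value > α = 0.1, we fail to reject H₀.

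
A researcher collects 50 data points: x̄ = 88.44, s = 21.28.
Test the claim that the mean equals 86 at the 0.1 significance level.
One-sample t-test:
H₀: μ = 86
H₁: μ ≠ 86
df = n - 1 = 49
t = (x̄ - μ₀) / (s/√n) = (88.44 - 86) / (21.28/√50) = 0.811
p-value = 0.4214

Since p-value > α = 0.1, we fail to reject H₀.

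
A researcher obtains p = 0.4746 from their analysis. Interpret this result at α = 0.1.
Since p = 0.4746 > α = 0.1, fail to reject H₀.
There is insufficient evidence to reject the null hypothesis; the result is not statistically significant at the 0.1 level.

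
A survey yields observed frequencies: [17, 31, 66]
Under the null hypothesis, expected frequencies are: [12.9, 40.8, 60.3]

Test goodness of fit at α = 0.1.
Chi-square goodness of fit test:
H₀: observed counts match expected distribution
H₁: observed counts differ from expected distribution
df = k - 1 = 2
χ² = Σ(O - E)²/E
   = (17 - 12.9)²/12.9 + (31 - 40.8)²/40.8 + (66 - 60.3)²/60.3
   = 1.303 + 2.354 + 0.539
   = 4.20
p-value = 0.1227

Since p-value > α = 0.1, we fail to reject H₀.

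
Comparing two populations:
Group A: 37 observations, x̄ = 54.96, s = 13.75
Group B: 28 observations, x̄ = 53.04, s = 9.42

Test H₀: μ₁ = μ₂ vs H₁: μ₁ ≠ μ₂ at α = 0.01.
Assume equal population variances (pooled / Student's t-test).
Student's two-sample t-test (equal variances):
H₀: μ₁ = μ₂
H₁: μ₁ ≠ μ₂
df = n₁ + n₂ - 2 = 63
Pooled variance s_p² = [(n₁-1)s₁² + (n₂-1)s₂²] / (n₁ + n₂ - 2) = [(36)(13.75²) + (27)(9.42²)] / 63 = 146.0656
SE = √(s_p²(1/n₁ + 1/n₂)) = √(146.0656 × (1/37 + 1/28)) = 3.0273
t = (x̄₁ - x̄₂) / SE = (54.96 - 53.04) / 3.0273 = 1.92 / 3.0273 = 0.634
p-value = 0.5282

Since p-value > α = 0.01, we fail to reject H₀.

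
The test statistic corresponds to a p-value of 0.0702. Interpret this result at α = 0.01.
Since p = 0.0702 > α = 0.01, fail to reject H₀.
There is insufficient evidence to reject the null hypothesis; the result is not statistically significant at the 0.01 level.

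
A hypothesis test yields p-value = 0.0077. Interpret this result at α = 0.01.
Since p = 0.0077 < α = 0.01, reject H₀.
There is sufficient evidence to reject the null hypothesis; the result is statistically significant at the 0.01 level.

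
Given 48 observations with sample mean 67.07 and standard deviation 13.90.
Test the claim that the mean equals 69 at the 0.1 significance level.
One-sample t-test:
H₀: μ = 69
H₁: μ ≠ 69
df = n - 1 = 47
t = (x̄ - μ₀) / (s/√n) = (67.07 - 69) / (13.90/√48) = -0.962
p-value = 0.3410

Since p-value > α = 0.1, we fail to reject H₀.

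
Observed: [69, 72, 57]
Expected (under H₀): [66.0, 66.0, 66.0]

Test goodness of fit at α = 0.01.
Chi-square goodness of fit test:
H₀: observed counts match expected distribution
H₁: observed counts differ from expected distribution
df = k - 1 = 2
χ² = Σ(O - E)²/E
   = (69 - 66.0)²/66.0 + (72 - 66.0)²/66.0 + (57 - 66.0)²/66.0
   = 0.136 + 0.545 + 1.227
   = 1.91
p-value = 0.3850

Since p-value > α = 0.01, we fail to reject H₀.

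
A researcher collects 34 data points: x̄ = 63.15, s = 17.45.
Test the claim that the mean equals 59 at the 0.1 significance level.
One-sample t-test:
H₀: μ = 59
H₁: μ ≠ 59
df = n - 1 = 33
t = (x̄ - μ₀) / (s/√n) = (63.15 - 59) / (17.45/√34) = 1.387
p-value = 0.1748

Since p-value > α = 0.1, we fail to reject H₀.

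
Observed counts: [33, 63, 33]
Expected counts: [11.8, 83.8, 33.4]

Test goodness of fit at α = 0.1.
Chi-square goodness of fit test:
H₀: observed counts match expected distribution
H₁: observed counts differ from expected distribution
df = k - 1 = 2
χ² = Σ(O - E)²/E
   = (33 - 11.8)²/11.8 + (63 - 83.8)²/83.8 + (33 - 33.4)²/33.4
   = 38.088 + 5.163 + 0.005
   = 43.26
p-value < 0.0001

Since p-value < α = 0.1, we reject H₀.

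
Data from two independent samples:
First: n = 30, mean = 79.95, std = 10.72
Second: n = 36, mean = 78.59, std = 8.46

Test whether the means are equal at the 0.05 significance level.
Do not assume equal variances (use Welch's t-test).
Welch's two-sample t-test:
H₀: μ₁ = μ₂
H₁: μ₁ ≠ μ₂
s₁²/n₁ = 10.72²/30 = 3.8306,  s₂²/n₂ = 8.46²/36 = 1.9881
SE = √(s₁²/n₁ + s₂²/n₂) = √(3.8306 + 1.9881) = 2.4122
df (Welch-Satterthwaite) = (s₁²/n₁ + s₂²/n₂)² / [(s₁²/n₁)²/(n₁-1) + (s₂²/n₂)²/(n₂-1)] ≈ 54.70
t = (x̄₁ - x̄₂) / SE = (79.95 - 78.59) / 2.4122 = 1.36 / 2.4122 = 0.564
p-value = 0.5752

Since p-value > α = 0.05, we fail to reject H₀.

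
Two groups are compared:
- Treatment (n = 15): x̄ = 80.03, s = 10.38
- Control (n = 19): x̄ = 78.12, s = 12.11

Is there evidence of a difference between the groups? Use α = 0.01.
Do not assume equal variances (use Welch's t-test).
Welch's two-sample t-test:
H₀: μ₁ = μ₂
H₁: μ₁ ≠ μ₂
s₁²/n₁ = 10.38²/15 = 7.1830,  s₂²/n₂ = 12.11²/19 = 7.7185
SE = √(s₁²/n₁ + s₂²/n₂) = √(7.1830 + 7.7185) = 3.8602
df (Welch-Satterthwaite) = (s₁²/n₁ + s₂²/n₂)² / [(s₁²/n₁)²/(n₁-1) + (s₂²/n₂)²/(n₂-1)] ≈ 31.74
t = (x̄₁ - x̄₂) / SE = (80.03 - 78.12) / 3.8602 = 1.91 / 3.8602 = 0.495
p-value = 0.6242

Since p-value > α = 0.01, we fail to reject H₀.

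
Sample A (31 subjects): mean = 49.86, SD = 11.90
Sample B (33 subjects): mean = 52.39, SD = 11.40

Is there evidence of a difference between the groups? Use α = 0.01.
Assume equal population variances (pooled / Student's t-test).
Student's two-sample t-test (equal variances):
H₀: μ₁ = μ₂
H₁: μ₁ ≠ μ₂
df = n₁ + n₂ - 2 = 62
Pooled variance s_p² = [(n₁-1)s₁² + (n₂-1)s₂²] / (n₁ + n₂ - 2) = [(30)(11.90²) + (32)(11.40²)] / 62 = 135.5971
SE = √(s_p²(1/n₁ + 1/n₂)) = √(135.5971 × (1/31 + 1/33)) = 2.9126
t = (x̄₁ - x̄₂) / SE = (49.86 - 52.39) / 2.9126 = -2.53 / 2.9126 = -0.869
p-value = 0.3884

Since p-value > α = 0.01, we fail to reject H₀.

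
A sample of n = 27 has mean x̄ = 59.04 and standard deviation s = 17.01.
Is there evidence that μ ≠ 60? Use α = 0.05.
One-sample t-test:
H₀: μ = 60
H₁: μ ≠ 60
df = n - 1 = 26
t = (x̄ - μ₀) / (s/√n) = (59.04 - 60) / (17.01/√27) = -0.293
p-value = 0.7717

Since p-value > α = 0.05, we fail to reject H₀.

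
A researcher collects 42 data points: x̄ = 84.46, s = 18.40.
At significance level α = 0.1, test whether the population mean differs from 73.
One-sample t-test:
H₀: μ = 73
H₁: μ ≠ 73
df = n - 1 = 41
t = (x̄ - μ₀) / (s/√n) = (84.46 - 73) / (18.40/√42) = 4.036
p-value = 0.0002

Since p-value < α = 0.1, we reject H₀.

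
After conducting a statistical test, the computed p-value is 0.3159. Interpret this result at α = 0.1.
Since p = 0.3159 > α = 0.1, fail to reject H₀.
There is insufficient evidence to reject the null hypothesis; the result is not statistically significant at the 0.1 level.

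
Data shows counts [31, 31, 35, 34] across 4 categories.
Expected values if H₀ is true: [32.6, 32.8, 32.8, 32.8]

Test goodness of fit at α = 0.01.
Chi-square goodness of fit test:
H₀: observed counts match expected distribution
H₁: observed counts differ from expected distribution
df = k - 1 = 3
χ² = Σ(O - E)²/E
   = (31 - 32.6)²/32.6 + (31 - 32.8)²/32.8 + (35 - 32.8)²/32.8 + (34 - 32.8)²/32.8
   = 0.079 + 0.099 + 0.148 + 0.044
   = 0.37
p-value = 0.9466

Since p-value > α = 0.01, we fail to reject H₀.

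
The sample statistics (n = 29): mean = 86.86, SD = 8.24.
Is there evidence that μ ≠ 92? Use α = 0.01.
One-sample t-test:
H₀: μ = 92
H₁: μ ≠ 92
df = n - 1 = 28
t = (x̄ - μ₀) / (s/√n) = (86.86 - 92) / (8.24/√29) = -3.359
p-value = 0.0023

Since p-value < α = 0.01, we reject H₀.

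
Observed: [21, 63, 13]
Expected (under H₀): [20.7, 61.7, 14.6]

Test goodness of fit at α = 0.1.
Chi-square goodness of fit test:
H₀: observed counts match expected distribution
H₁: observed counts differ from expected distribution
df = k - 1 = 2
χ² = Σ(O - E)²/E
   = (21 - 20.7)²/20.7 + (63 - 61.7)²/61.7 + (13 - 14.6)²/14.6
   = 0.004 + 0.027 + 0.175
   = 0.21
p-value = 0.9016

Since p-value > α = 0.1, we fail to reject H₀.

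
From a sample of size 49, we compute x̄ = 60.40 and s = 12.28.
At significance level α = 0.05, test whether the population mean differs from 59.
One-sample t-test:
H₀: μ = 59
H₁: μ ≠ 59
df = n - 1 = 48
t = (x̄ - μ₀) / (s/√n) = (60.40 - 59) / (12.28/√49) = 0.798
p-value = 0.4288

Since p-value > α = 0.05, we fail to reject H₀.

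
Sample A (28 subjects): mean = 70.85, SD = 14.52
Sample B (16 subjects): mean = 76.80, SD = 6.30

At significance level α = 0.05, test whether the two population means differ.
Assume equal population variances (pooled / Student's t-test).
Student's two-sample t-test (equal variances):
H₀: μ₁ = μ₂
H₁: μ₁ ≠ μ₂
df = n₁ + n₂ - 2 = 42
Pooled variance s_p² = [(n₁-1)s₁² + (n₂-1)s₂²] / (n₁ + n₂ - 2) = [(27)(14.52²) + (15)(6.30²)] / 42 = 149.7088
SE = √(s_p²(1/n₁ + 1/n₂)) = √(149.7088 × (1/28 + 1/16)) = 3.8345
t = (x̄₁ - x̄₂) / SE = (70.85 - 76.80) / 3.8345 = -5.95 / 3.8345 = -1.552
p-value = 0.1282

Since p-value > α = 0.05, we fail to reject H₀.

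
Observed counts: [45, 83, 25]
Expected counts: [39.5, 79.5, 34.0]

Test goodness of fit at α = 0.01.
Chi-square goodness of fit test:
H₀: observed counts match expected distribution
H₁: observed counts differ from expected distribution
df = k - 1 = 2
χ² = Σ(O - E)²/E
   = (45 - 39.5)²/39.5 + (83 - 79.5)²/79.5 + (25 - 34.0)²/34.0
   = 0.766 + 0.154 + 2.382
   = 3.30
p-value = 0.1918

Since p-value > α = 0.01, we fail to reject H₀.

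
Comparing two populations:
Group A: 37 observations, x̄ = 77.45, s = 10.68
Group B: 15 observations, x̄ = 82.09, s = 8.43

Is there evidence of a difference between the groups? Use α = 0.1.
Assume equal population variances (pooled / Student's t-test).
Student's two-sample t-test (equal variances):
H₀: μ₁ = μ₂
H₁: μ₁ ≠ μ₂
df = n₁ + n₂ - 2 = 50
Pooled variance s_p² = [(n₁-1)s₁² + (n₂-1)s₂²] / (n₁ + n₂ - 2) = [(36)(10.68²) + (14)(8.43²)] / 50 = 102.0231
SE = √(s_p²(1/n₁ + 1/n₂)) = √(102.0231 × (1/37 + 1/15)) = 3.0918
t = (x̄₁ - x̄₂) / SE = (77.45 - 82.09) / 3.0918 = -4.64 / 3.0918 = -1.501
p-value = 0.1397

Since p-value > α = 0.1, we fail to reject H₀.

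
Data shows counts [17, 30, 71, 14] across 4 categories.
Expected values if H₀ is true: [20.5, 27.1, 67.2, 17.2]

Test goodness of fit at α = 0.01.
Chi-square goodness of fit test:
H₀: observed counts match expected distribution
H₁: observed counts differ from expected distribution
df = k - 1 = 3
χ² = Σ(O - E)²/E
   = (17 - 20.5)²/20.5 + (30 - 27.1)²/27.1 + (71 - 67.2)²/67.2 + (14 - 17.2)²/17.2
   = 0.598 + 0.310 + 0.215 + 0.595
   = 1.72
p-value = 0.6329

Since p-value > α = 0.01, we fail to reject H₀.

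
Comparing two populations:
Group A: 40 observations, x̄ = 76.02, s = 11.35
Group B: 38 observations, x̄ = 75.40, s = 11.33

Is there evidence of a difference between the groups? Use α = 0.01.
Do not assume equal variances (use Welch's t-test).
Welch's two-sample t-test:
H₀: μ₁ = μ₂
H₁: μ₁ ≠ μ₂
s₁²/n₁ = 11.35²/40 = 3.2206,  s₂²/n₂ = 11.33²/38 = 3.3781
SE = √(s₁²/n₁ + s₂²/n₂) = √(3.2206 + 3.3781) = 2.5688
df (Welch-Satterthwaite) = (s₁²/n₁ + s₂²/n₂)² / [(s₁²/n₁)²/(n₁-1) + (s₂²/n₂)²/(n₂-1)] ≈ 75.81
t = (x̄₁ - x̄₂) / SE = (76.02 - 75.40) / 2.5688 = 0.62 / 2.5688 = 0.241
p-value = 0.8099

Since p-value > α = 0.01, we fail to reject H₀.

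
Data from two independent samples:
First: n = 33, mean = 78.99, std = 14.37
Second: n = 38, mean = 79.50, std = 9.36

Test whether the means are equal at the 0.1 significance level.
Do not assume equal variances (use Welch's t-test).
Welch's two-sample t-test:
H₀: μ₁ = μ₂
H₁: μ₁ ≠ μ₂
s₁²/n₁ = 14.37²/33 = 6.2575,  s₂²/n₂ = 9.36²/38 = 2.3055
SE = √(s₁²/n₁ + s₂²/n₂) = √(6.2575 + 2.3055) = 2.9263
df (Welch-Satterthwaite) = (s₁²/n₁ + s₂²/n₂)² / [(s₁²/n₁)²/(n₁-1) + (s₂²/n₂)²/(n₂-1)] ≈ 53.63
t = (x̄₁ - x̄₂) / SE = (78.99 - 79.50) / 2.9263 = -0.51 / 2.9263 = -0.174
p-value = 0.8623

Since p-value > α = 0.1, we fail to reject H₀.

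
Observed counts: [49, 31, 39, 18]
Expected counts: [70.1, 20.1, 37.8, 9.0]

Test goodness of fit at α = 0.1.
Chi-square goodness of fit test:
H₀: observed counts match expected distribution
H₁: observed counts differ from expected distribution
df = k - 1 = 3
χ² = Σ(O - E)²/E
   = (49 - 70.1)²/70.1 + (31 - 20.1)²/20.1 + (39 - 37.8)²/37.8 + (18 - 9.0)²/9.0
   = 6.351 + 5.911 + 0.038 + 9.000
   = 21.30
p-value = 0.0001

Since p-value < α = 0.1, we reject H₀.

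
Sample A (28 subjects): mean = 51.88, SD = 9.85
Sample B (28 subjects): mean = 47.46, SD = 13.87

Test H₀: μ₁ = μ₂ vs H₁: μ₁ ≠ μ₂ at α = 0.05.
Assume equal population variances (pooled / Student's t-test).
Student's two-sample t-test (equal variances):
H₀: μ₁ = μ₂
H₁: μ₁ ≠ μ₂
df = n₁ + n₂ - 2 = 54
Pooled variance s_p² = [(n₁-1)s₁² + (n₂-1)s₂²] / (n₁ + n₂ - 2) = [(27)(9.85²) + (27)(13.87²)] / 54 = 144.6997
SE = √(s_p²(1/n₁ + 1/n₂)) = √(144.6997 × (1/28 + 1/28)) = 3.2149
t = (x̄₁ - x̄₂) / SE = (51.88 - 47.46) / 3.2149 = 4.42 / 3.2149 = 1.375
p-value = 0.1749

Since p-value > α = 0.05, we fail to reject H₀.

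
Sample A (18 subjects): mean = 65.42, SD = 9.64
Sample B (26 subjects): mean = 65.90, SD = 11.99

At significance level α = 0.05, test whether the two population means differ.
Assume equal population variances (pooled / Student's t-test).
Student's two-sample t-test (equal variances):
H₀: μ₁ = μ₂
H₁: μ₁ ≠ μ₂
df = n₁ + n₂ - 2 = 42
Pooled variance s_p² = [(n₁-1)s₁² + (n₂-1)s₂²] / (n₁ + n₂ - 2) = [(17)(9.64²) + (25)(11.99²)] / 42 = 123.1859
SE = √(s_p²(1/n₁ + 1/n₂)) = √(123.1859 × (1/18 + 1/26)) = 3.4032
t = (x̄₁ - x̄₂) / SE = (65.42 - 65.90) / 3.4032 = -0.48 / 3.4032 = -0.141
p-value = 0.8885

Since p-value > α = 0.05, we fail to reject H₀.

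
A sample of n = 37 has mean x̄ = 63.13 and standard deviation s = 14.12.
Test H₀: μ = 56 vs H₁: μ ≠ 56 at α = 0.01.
One-sample t-test:
H₀: μ = 56
H₁: μ ≠ 56
df = n - 1 = 36
t = (x̄ - μ₀) / (s/√n) = (63.13 - 56) / (14.12/√37) = 3.072
p-value = 0.0040

Since p-value < α = 0.01, we reject H₀.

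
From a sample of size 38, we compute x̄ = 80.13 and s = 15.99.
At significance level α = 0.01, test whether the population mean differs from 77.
One-sample t-test:
H₀: μ = 77
H₁: μ ≠ 77
df = n - 1 = 37
t = (x̄ - μ₀) / (s/√n) = (80.13 - 77) / (15.99/√38) = 1.207
p-value = 0.2352

Since p-value > α = 0.01, we fail to reject H₀.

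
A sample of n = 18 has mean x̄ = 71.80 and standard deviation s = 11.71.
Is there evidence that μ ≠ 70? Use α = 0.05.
One-sample t-test:
H₀: μ = 70
H₁: μ ≠ 70
df = n - 1 = 17
t = (x̄ - μ₀) / (s/√n) = (71.80 - 70) / (11.71/√18) = 0.652
p-value = 0.5230

Since p-value > α = 0.05, we fail to reject H₀.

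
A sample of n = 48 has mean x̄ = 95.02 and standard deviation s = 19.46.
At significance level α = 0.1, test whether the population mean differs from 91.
One-sample t-test:
H₀: μ = 91
H₁: μ ≠ 91
df = n - 1 = 47
t = (x̄ - μ₀) / (s/√n) = (95.02 - 91) / (19.46/√48) = 1.431
p-value = 0.1590

Since p-value > α = 0.1, we fail to reject H₀.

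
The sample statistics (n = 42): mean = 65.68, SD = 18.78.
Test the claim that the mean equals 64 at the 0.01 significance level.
One-sample t-test:
H₀: μ = 64
H₁: μ ≠ 64
df = n - 1 = 41
t = (x̄ - μ₀) / (s/√n) = (65.68 - 64) / (18.78/√42) = 0.580
p-value = 0.5653

Since p-value > α = 0.01, we fail to reject H₀.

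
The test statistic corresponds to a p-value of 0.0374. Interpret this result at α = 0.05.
Since p = 0.0374 < α = 0.05, reject H₀.
There is sufficient evidence to reject the null hypothesis; the result is statistically significant at the 0.05 level.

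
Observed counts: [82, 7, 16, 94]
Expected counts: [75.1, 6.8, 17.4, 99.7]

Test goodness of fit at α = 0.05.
Chi-square goodness of fit test:
H₀: observed counts match expected distribution
H₁: observed counts differ from expected distribution
df = k - 1 = 3
χ² = Σ(O - E)²/E
   = (82 - 75.1)²/75.1 + (7 - 6.8)²/6.8 + (16 - 17.4)²/17.4 + (94 - 99.7)²/99.7
   = 0.634 + 0.006 + 0.113 + 0.326
   = 1.08
p-value = 0.7823

Since p-value > α = 0.05, we fail to reject H₀.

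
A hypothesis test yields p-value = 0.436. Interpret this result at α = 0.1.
Since p = 0.436 > α = 0.1, fail to reject H₀.
There is insufficient evidence to reject the null hypothesis; the result is not statistically significant at the 0.1 level.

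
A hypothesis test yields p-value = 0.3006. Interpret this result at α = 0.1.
Since p = 0.3006 > α = 0.1, fail to reject H₀.
There is insufficient evidence to reject the null hypothesis; the result is not statistically significant at the 0.1 level.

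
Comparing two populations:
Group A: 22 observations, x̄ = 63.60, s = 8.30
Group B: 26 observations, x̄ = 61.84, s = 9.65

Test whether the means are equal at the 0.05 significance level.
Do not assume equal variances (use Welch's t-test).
Welch's two-sample t-test:
H₀: μ₁ = μ₂
H₁: μ₁ ≠ μ₂
s₁²/n₁ = 8.30²/22 = 3.1314,  s₂²/n₂ = 9.65²/26 = 3.5816
SE = √(s₁²/n₁ + s₂²/n₂) = √(3.1314 + 3.5816) = 2.5909
df (Welch-Satterthwaite) = (s₁²/n₁ + s₂²/n₂)² / [(s₁²/n₁)²/(n₁-1) + (s₂²/n₂)²/(n₂-1)] ≈ 45.98
t = (x̄₁ - x̄₂) / SE = (63.60 - 61.84) / 2.5909 = 1.76 / 2.5909 = 0.679
p-value = 0.5004

Since p-value > α = 0.05, we fail to reject H₀.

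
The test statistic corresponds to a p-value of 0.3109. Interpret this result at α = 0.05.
Since p = 0.3109 > α = 0.05, fail to reject H₀.
There is insufficient evidence to reject the null hypothesis; the result is not statistically significant at the 0.05 level.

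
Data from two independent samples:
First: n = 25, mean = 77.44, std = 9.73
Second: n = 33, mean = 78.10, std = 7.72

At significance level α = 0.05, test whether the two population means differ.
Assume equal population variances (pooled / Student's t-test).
Student's two-sample t-test (equal variances):
H₀: μ₁ = μ₂
H₁: μ₁ ≠ μ₂
df = n₁ + n₂ - 2 = 56
Pooled variance s_p² = [(n₁-1)s₁² + (n₂-1)s₂²] / (n₁ + n₂ - 2) = [(24)(9.73²) + (32)(7.72²)] / 56 = 74.6303
SE = √(s_p²(1/n₁ + 1/n₂)) = √(74.6303 × (1/25 + 1/33)) = 2.2906
t = (x̄₁ - x̄₂) / SE = (77.44 - 78.10) / 2.2906 = -0.66 / 2.2906 = -0.288
p-value = 0.7743

Since p-value > α = 0.05, we fail to reject H₀.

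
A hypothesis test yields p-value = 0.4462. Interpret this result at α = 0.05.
Since p = 0.4462 > α = 0.05, fail to reject H₀.
There is insufficient evidence to reject the null hypothesis; the result is not statistically significant at the 0.05 level.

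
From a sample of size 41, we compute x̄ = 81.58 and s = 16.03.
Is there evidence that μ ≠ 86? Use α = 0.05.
One-sample t-test:
H₀: μ = 86
H₁: μ ≠ 86
df = n - 1 = 40
t = (x̄ - μ₀) / (s/√n) = (81.58 - 86) / (16.03/√41) = -1.766
p-value = 0.0851

Since p-value > α = 0.05, we fail to reject H₀.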